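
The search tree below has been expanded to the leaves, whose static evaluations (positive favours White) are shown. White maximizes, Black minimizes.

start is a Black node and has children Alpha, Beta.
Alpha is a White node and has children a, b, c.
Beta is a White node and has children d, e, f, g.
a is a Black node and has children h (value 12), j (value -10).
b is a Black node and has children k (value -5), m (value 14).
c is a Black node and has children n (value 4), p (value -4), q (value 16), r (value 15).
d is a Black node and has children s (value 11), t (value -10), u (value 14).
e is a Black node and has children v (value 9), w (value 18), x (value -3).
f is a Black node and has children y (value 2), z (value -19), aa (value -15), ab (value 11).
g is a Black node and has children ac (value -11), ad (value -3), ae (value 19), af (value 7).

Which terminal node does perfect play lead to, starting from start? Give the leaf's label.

p

a (Black): min(12, -10) = -10
b (Black): min(-5, 14) = -5
c (Black): min(4, -4, 16, 15) = -4
Alpha (White): max(-10, -5, -4) = -4
d (Black): min(11, -10, 14) = -10
e (Black): min(9, 18, -3) = -3
f (Black): min(2, -19, -15, 11) = -19
g (Black): min(-11, -3, 19, 7) = -11
Beta (White): max(-10, -3, -19, -11) = -3
start (Black): min(-4, -3) = -4
At start, Black picks Alpha (lowest: -4).
At Alpha, White picks c (highest: -4).
At c, Black picks p (lowest: -4).
Terminal value -4.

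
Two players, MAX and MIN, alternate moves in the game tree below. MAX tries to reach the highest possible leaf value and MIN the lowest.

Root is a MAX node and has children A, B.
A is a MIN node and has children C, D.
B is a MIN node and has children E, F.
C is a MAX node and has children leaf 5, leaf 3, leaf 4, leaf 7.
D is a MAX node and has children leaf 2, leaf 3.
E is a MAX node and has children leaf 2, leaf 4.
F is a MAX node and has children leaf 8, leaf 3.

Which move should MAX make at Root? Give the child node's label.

B

C (MAX): max(5, 3, 4, 7) = 7
D (MAX): max(2, 3) = 3
A (MIN): min(7, 3) = 3
E (MAX): max(2, 4) = 4
F (MAX): max(8, 3) = 8
B (MIN): min(4, 8) = 4
Root (MAX): max(3, 4) = 4
MAX at Root wants the highest of {A=3, B=4}, so chooses B.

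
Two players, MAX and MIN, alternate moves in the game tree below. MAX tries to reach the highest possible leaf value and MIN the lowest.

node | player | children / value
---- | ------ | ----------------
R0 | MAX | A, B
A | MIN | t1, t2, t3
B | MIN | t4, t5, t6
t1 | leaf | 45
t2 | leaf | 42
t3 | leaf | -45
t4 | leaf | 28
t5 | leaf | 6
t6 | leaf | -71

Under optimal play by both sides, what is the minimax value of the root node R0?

-45

A (MIN): min(45, 42, -45) = -45
B (MIN): min(28, 6, -71) = -71
R0 (MAX): max(-45, -71) = -45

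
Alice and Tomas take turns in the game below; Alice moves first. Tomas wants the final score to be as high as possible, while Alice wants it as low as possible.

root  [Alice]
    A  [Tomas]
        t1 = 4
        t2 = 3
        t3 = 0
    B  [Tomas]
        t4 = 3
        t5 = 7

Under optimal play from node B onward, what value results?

7

B (Tomas): max(3, 7) = 7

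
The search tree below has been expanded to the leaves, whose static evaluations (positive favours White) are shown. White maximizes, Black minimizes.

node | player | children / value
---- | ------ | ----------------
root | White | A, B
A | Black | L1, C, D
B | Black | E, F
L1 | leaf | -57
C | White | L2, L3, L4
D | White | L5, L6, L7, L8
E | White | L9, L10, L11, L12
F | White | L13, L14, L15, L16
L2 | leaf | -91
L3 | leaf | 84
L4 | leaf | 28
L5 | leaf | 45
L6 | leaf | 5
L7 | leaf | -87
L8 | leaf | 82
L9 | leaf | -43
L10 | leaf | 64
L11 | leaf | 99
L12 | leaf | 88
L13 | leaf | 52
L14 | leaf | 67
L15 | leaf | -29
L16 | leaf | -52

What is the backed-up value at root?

67

C (White): max(-91, 84, 28) = 84
D (White): max(45, 5, -87, 82) = 82
A (Black): min(-57, 84, 82) = -57
E (White): max(-43, 64, 99, 88) = 99
F (White): max(52, 67, -29, -52) = 67
B (Black): min(99, 67) = 67
root (White): max(-57, 67) = 67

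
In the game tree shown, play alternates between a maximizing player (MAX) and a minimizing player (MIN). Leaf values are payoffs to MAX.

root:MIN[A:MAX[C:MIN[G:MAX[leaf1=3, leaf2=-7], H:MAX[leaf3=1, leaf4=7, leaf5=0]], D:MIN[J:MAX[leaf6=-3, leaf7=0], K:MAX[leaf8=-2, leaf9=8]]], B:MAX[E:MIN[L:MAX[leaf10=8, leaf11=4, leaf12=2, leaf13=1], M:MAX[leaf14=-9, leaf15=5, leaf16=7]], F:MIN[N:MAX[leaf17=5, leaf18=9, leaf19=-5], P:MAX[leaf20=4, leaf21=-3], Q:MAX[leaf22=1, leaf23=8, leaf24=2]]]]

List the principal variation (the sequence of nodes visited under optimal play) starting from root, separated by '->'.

G (MAX): max(3, -7) = 3
H (MAX): max(1, 7, 0) = 7
C (MIN): min(3, 7) = 3
J (MAX): max(-3, 0) = 0
K (MAX): max(-2, 8) = 8
D (MIN): min(0, 8) = 0
A (MAX): max(3, 0) = 3
L (MAX): max(8, 4, 2, 1) = 8
M (MAX): max(-9, 5, 7) = 7
E (MIN): min(8, 7) = 7
N (MAX): max(5, 9, -5) = 9
P (MAX): max(4, -3) = 4
Q (MAX): max(1, 8, 2) = 8
F (MIN): min(9, 4, 8) = 4
B (MAX): max(7, 4) = 7
root (MIN): min(3, 7) = 3
At root, MIN picks A (lowest: 3).
At A, MAX picks C (highest: 3).
At C, MIN picks G (lowest: 3).
At G, MAX picks leaf1 (highest: 3).
Terminal value 3.

root -> A -> C -> G -> leaf1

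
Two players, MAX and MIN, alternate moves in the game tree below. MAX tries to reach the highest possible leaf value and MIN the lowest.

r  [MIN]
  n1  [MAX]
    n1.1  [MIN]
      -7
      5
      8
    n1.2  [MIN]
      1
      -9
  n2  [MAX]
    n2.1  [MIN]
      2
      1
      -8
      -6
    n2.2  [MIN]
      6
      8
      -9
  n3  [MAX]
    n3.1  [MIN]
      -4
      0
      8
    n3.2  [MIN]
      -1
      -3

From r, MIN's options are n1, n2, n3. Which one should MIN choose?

n1.1 (MIN): min(-7, 5, 8) = -7
n1.2 (MIN): min(1, -9) = -9
n1 (MAX): max(-7, -9) = -7
n2.1 (MIN): min(2, 1, -8, -6) = -8
n2.2 (MIN): min(6, 8, -9) = -9
n2 (MAX): max(-8, -9) = -8
n3.1 (MIN): min(-4, 0, 8) = -4
n3.2 (MIN): min(-1, -3) = -3
n3 (MAX): max(-4, -3) = -3
r (MIN): min(-7, -8, -3) = -8
MIN at r wants the lowest of {n1=-7, n2=-8, n3=-3}, so chooses n2.

n2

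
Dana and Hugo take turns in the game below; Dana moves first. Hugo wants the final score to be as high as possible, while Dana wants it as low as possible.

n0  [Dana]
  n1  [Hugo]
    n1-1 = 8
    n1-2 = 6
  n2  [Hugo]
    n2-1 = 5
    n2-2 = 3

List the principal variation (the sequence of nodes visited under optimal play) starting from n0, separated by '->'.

n1 (Hugo): max(8, 6) = 8
n2 (Hugo): max(5, 3) = 5
n0 (Dana): min(8, 5) = 5
At n0, Dana picks n2 (lowest: 5).
At n2, Hugo picks n2-1 (highest: 5).
Terminal value 5.

n0 -> n2 -> n2-1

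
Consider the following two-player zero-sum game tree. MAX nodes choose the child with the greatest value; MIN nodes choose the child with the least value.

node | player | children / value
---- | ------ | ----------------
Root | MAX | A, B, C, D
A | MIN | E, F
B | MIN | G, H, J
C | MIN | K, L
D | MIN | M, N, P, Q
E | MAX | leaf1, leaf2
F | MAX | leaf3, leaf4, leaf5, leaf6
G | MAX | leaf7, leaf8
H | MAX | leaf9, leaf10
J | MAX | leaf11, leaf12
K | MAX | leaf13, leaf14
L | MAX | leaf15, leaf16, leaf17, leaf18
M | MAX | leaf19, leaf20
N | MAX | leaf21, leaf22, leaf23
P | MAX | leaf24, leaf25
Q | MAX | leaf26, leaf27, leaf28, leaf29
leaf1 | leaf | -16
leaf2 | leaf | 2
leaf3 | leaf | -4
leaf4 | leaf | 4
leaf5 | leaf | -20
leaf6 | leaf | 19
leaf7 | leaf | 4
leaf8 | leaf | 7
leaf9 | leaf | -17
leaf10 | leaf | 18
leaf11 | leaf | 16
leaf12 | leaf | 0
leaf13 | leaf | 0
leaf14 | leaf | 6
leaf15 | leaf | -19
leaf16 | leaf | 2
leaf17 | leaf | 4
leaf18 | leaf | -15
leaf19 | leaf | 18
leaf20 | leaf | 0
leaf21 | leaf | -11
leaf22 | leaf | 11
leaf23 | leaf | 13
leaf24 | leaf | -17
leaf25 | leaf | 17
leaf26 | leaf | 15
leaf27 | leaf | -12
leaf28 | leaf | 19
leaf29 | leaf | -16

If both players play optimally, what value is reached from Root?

E (MAX): max(-16, 2) = 2
F (MAX): max(-4, 4, -20, 19) = 19
A (MIN): min(2, 19) = 2
G (MAX): max(4, 7) = 7
H (MAX): max(-17, 18) = 18
J (MAX): max(16, 0) = 16
B (MIN): min(7, 18, 16) = 7
K (MAX): max(0, 6) = 6
L (MAX): max(-19, 2, 4, -15) = 4
C (MIN): min(6, 4) = 4
M (MAX): max(18, 0) = 18
N (MAX): max(-11, 11, 13) = 13
P (MAX): max(-17, 17) = 17
Q (MAX): max(15, -12, 19, -16) = 19
D (MIN): min(18, 13, 17, 19) = 13
Root (MAX): max(2, 7, 4, 13) = 13

13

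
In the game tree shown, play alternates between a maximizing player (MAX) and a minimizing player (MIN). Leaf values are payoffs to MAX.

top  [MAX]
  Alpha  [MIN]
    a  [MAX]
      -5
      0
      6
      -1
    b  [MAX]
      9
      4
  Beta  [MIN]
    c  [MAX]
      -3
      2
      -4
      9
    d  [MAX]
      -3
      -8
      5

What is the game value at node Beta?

c (MAX): max(-3, 2, -4, 9) = 9
d (MAX): max(-3, -8, 5) = 5
Beta (MIN): min(9, 5) = 5

5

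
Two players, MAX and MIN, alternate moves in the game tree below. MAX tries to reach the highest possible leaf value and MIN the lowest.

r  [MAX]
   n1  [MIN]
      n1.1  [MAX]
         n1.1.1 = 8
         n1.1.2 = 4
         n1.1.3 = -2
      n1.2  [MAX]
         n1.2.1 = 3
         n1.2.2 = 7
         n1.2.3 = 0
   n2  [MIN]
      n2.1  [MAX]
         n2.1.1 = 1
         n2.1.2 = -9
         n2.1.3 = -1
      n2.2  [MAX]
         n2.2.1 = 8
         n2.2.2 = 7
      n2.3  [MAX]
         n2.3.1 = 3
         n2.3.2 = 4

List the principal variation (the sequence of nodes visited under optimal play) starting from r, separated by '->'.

r -> n1 -> n1.2 -> n1.2.2

n1.1 (MAX): max(8, 4, -2) = 8
n1.2 (MAX): max(3, 7, 0) = 7
n1 (MIN): min(8, 7) = 7
n2.1 (MAX): max(1, -9, -1) = 1
n2.2 (MAX): max(8, 7) = 8
n2.3 (MAX): max(3, 4) = 4
n2 (MIN): min(1, 8, 4) = 1
r (MAX): max(7, 1) = 7
At r, MAX picks n1 (highest: 7).
At n1, MIN picks n1.2 (lowest: 7).
At n1.2, MAX picks n1.2.2 (highest: 7).
Terminal value 7.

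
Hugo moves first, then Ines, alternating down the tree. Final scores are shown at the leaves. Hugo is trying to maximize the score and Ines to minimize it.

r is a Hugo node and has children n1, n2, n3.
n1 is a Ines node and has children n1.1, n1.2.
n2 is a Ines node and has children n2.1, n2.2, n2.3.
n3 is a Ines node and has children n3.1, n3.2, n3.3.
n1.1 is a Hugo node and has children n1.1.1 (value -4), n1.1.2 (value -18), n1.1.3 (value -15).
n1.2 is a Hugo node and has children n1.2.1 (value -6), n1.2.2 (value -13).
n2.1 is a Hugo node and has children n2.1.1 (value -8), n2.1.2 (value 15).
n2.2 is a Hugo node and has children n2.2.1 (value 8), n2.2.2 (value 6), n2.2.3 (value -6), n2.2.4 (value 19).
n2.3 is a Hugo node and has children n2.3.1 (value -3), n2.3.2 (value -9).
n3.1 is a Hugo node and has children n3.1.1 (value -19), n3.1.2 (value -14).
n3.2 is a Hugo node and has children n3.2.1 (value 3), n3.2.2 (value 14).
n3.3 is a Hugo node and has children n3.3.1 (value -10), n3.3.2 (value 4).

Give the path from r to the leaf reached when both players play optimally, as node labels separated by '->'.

r -> n2 -> n2.3 -> n2.3.1

n1.1 (Hugo): max(-4, -18, -15) = -4
n1.2 (Hugo): max(-6, -13) = -6
n1 (Ines): min(-4, -6) = -6
n2.1 (Hugo): max(-8, 15) = 15
n2.2 (Hugo): max(8, 6, -6, 19) = 19
n2.3 (Hugo): max(-3, -9) = -3
n2 (Ines): min(15, 19, -3) = -3
n3.1 (Hugo): max(-19, -14) = -14
n3.2 (Hugo): max(3, 14) = 14
n3.3 (Hugo): max(-10, 4) = 4
n3 (Ines): min(-14, 14, 4) = -14
r (Hugo): max(-6, -3, -14) = -3
At r, Hugo picks n2 (highest: -3).
At n2, Ines picks n2.3 (lowest: -3).
At n2.3, Hugo picks n2.3.1 (highest: -3).
Terminal value -3.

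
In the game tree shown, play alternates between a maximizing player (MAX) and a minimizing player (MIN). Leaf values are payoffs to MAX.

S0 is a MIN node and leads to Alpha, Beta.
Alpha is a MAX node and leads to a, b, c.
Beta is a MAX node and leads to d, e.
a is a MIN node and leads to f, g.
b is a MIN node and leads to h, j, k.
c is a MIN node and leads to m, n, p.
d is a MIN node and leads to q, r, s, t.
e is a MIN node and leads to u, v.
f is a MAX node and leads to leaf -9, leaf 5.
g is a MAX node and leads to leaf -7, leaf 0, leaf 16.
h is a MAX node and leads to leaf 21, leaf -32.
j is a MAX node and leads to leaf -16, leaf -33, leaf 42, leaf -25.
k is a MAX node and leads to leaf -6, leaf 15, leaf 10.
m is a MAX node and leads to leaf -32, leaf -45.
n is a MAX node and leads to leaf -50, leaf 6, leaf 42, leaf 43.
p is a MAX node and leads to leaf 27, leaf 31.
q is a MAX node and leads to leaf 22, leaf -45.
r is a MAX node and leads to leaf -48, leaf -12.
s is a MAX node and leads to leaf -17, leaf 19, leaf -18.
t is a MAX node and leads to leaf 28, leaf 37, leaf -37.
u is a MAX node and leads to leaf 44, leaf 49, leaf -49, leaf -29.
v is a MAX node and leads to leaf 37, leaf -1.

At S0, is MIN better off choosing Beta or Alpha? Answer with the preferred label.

q (MAX): max(22, -45) = 22
r (MAX): max(-48, -12) = -12
s (MAX): max(-17, 19, -18) = 19
t (MAX): max(28, 37, -37) = 37
d (MIN): min(22, -12, 19, 37) = -12
u (MAX): max(44, 49, -49, -29) = 49
v (MAX): max(37, -1) = 37
e (MIN): min(49, 37) = 37
Beta (MAX): max(-12, 37) = 37
f (MAX): max(-9, 5) = 5
g (MAX): max(-7, 0, 16) = 16
a (MIN): min(5, 16) = 5
h (MAX): max(21, -32) = 21
j (MAX): max(-16, -33, 42, -25) = 42
k (MAX): max(-6, 15, 10) = 15
b (MIN): min(21, 42, 15) = 15
m (MAX): max(-32, -45) = -32
n (MAX): max(-50, 6, 42, 43) = 43
p (MAX): max(27, 31) = 31
c (MIN): min(-32, 43, 31) = -32
Alpha (MAX): max(5, 15, -32) = 15
MIN prefers the lower value; Beta=37, Alpha=15. Alpha is better since 15 < 37.

Alpha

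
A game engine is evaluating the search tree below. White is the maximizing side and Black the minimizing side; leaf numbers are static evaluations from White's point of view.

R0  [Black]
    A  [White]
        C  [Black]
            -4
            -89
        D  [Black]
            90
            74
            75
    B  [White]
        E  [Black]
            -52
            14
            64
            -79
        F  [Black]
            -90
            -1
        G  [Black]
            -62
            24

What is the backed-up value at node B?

-62

E (Black): min(-52, 14, 64, -79) = -79
F (Black): min(-90, -1) = -90
G (Black): min(-62, 24) = -62
B (White): max(-79, -90, -62) = -62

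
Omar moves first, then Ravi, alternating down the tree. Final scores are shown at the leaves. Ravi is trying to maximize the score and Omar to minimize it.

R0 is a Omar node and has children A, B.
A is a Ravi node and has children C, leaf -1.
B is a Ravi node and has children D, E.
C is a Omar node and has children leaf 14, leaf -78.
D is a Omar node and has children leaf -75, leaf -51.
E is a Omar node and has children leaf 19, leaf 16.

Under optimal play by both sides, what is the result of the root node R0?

C (Omar): min(14, -78) = -78
A (Ravi): max(-78, -1) = -1
D (Omar): min(-75, -51) = -75
E (Omar): min(19, 16) = 16
B (Ravi): max(-75, 16) = 16
R0 (Omar): min(-1, 16) = -1

-1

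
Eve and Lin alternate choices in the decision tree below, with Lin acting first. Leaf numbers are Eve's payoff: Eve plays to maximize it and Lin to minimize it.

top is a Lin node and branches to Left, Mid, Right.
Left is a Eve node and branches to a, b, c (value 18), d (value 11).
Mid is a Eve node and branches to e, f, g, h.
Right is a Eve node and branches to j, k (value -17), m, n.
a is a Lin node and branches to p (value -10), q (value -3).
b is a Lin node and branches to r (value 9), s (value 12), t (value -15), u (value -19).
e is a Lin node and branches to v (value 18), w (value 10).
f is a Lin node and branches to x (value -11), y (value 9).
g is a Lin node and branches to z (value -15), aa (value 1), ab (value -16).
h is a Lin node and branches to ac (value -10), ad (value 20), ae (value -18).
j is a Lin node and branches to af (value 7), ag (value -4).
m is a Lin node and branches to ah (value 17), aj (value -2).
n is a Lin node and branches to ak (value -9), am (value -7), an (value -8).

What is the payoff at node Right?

-2

j (Lin): min(7, -4) = -4
m (Lin): min(17, -2) = -2
n (Lin): min(-9, -7, -8) = -9
Right (Eve): max(-4, -17, -2, -9) = -2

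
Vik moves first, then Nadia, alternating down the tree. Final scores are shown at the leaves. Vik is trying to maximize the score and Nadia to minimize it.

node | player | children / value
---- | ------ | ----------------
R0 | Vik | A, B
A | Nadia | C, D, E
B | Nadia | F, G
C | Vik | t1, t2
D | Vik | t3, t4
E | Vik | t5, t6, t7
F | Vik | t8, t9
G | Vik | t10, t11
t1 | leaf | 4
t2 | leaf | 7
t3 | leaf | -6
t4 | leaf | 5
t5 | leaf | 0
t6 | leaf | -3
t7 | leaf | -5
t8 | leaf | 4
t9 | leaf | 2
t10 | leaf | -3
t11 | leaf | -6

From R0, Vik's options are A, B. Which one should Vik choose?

C (Vik): max(4, 7) = 7
D (Vik): max(-6, 5) = 5
E (Vik): max(0, -3, -5) = 0
A (Nadia): min(7, 5, 0) = 0
F (Vik): max(4, 2) = 4
G (Vik): max(-3, -6) = -3
B (Nadia): min(4, -3) = -3
R0 (Vik): max(0, -3) = 0
Vik at R0 wants the highest of {A=0, B=-3}, so chooses A.

A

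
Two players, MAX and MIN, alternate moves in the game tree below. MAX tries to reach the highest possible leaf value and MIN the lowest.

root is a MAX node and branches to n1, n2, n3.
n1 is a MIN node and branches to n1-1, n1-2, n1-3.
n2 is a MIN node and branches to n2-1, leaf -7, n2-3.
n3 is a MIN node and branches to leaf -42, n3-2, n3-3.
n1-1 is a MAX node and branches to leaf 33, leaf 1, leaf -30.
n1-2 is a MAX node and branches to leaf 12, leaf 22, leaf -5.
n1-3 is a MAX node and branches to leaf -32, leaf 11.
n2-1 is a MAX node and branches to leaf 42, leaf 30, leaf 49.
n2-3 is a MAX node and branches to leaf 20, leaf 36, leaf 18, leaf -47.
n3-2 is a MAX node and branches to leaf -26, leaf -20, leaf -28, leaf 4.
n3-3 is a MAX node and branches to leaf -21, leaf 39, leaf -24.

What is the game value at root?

n1-1 (MAX): max(33, 1, -30) = 33
n1-2 (MAX): max(12, 22, -5) = 22
n1-3 (MAX): max(-32, 11) = 11
n1 (MIN): min(33, 22, 11) = 11
n2-1 (MAX): max(42, 30, 49) = 49
n2-3 (MAX): max(20, 36, 18, -47) = 36
n2 (MIN): min(49, -7, 36) = -7
n3-2 (MAX): max(-26, -20, -28, 4) = 4
n3-3 (MAX): max(-21, 39, -24) = 39
n3 (MIN): min(-42, 4, 39) = -42
root (MAX): max(11, -7, -42) = 11

11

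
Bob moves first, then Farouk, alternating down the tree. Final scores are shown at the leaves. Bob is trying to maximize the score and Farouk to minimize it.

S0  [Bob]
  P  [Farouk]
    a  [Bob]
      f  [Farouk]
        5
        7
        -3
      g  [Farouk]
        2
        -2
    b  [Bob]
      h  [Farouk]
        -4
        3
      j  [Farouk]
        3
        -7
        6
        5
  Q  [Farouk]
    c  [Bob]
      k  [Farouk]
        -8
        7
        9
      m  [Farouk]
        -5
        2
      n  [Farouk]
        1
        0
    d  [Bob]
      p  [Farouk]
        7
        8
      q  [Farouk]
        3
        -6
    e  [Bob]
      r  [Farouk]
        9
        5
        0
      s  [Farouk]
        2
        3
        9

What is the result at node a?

f (Farouk): min(5, 7, -3) = -3
g (Farouk): min(2, -2) = -2
a (Bob): max(-3, -2) = -2

-2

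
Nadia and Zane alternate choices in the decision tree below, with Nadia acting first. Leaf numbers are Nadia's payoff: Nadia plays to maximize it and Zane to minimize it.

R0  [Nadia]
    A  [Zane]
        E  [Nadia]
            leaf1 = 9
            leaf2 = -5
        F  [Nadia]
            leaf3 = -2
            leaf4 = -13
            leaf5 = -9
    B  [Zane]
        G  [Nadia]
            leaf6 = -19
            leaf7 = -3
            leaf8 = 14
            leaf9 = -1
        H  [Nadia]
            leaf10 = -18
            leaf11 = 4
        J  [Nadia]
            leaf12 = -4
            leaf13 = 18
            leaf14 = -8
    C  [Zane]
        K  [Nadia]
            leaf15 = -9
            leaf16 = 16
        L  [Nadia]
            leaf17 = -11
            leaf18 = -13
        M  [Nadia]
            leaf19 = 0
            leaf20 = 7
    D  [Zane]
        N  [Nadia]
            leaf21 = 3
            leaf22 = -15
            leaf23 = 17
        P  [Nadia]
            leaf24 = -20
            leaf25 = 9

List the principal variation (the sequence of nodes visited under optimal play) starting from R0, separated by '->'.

E (Nadia): max(9, -5) = 9
F (Nadia): max(-2, -13, -9) = -2
A (Zane): min(9, -2) = -2
G (Nadia): max(-19, -3, 14, -1) = 14
H (Nadia): max(-18, 4) = 4
J (Nadia): max(-4, 18, -8) = 18
B (Zane): min(14, 4, 18) = 4
K (Nadia): max(-9, 16) = 16
L (Nadia): max(-11, -13) = -11
M (Nadia): max(0, 7) = 7
C (Zane): min(16, -11, 7) = -11
N (Nadia): max(3, -15, 17) = 17
P (Nadia): max(-20, 9) = 9
D (Zane): min(17, 9) = 9
R0 (Nadia): max(-2, 4, -11, 9) = 9
At R0, Nadia picks D (highest: 9).
At D, Zane picks P (lowest: 9).
At P, Nadia picks leaf25 (highest: 9).
Terminal value 9.

R0 -> D -> P -> leaf25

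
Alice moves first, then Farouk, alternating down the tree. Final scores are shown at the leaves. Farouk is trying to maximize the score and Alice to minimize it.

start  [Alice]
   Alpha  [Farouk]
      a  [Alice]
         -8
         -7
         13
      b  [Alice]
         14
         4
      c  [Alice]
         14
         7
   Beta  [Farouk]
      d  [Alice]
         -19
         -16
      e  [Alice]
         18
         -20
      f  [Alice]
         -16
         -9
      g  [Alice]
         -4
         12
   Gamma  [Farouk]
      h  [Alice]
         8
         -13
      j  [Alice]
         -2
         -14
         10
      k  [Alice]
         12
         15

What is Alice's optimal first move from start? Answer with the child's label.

Beta

a (Alice): min(-8, -7, 13) = -8
b (Alice): min(14, 4) = 4
c (Alice): min(14, 7) = 7
Alpha (Farouk): max(-8, 4, 7) = 7
d (Alice): min(-19, -16) = -19
e (Alice): min(18, -20) = -20
f (Alice): min(-16, -9) = -16
g (Alice): min(-4, 12) = -4
Beta (Farouk): max(-19, -20, -16, -4) = -4
h (Alice): min(8, -13) = -13
j (Alice): min(-2, -14, 10) = -14
k (Alice): min(12, 15) = 12
Gamma (Farouk): max(-13, -14, 12) = 12
start (Alice): min(7, -4, 12) = -4
Alice at start wants the lowest of {Alpha=7, Beta=-4, Gamma=12}, so chooses Beta.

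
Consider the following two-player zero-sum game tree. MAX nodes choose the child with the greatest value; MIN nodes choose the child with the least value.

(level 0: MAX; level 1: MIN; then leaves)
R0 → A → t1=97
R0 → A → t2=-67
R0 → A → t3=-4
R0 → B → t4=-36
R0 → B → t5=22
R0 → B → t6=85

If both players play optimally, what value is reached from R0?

A (MIN): min(97, -67, -4) = -67
B (MIN): min(-36, 22, 85) = -36
R0 (MAX): max(-67, -36) = -36

-36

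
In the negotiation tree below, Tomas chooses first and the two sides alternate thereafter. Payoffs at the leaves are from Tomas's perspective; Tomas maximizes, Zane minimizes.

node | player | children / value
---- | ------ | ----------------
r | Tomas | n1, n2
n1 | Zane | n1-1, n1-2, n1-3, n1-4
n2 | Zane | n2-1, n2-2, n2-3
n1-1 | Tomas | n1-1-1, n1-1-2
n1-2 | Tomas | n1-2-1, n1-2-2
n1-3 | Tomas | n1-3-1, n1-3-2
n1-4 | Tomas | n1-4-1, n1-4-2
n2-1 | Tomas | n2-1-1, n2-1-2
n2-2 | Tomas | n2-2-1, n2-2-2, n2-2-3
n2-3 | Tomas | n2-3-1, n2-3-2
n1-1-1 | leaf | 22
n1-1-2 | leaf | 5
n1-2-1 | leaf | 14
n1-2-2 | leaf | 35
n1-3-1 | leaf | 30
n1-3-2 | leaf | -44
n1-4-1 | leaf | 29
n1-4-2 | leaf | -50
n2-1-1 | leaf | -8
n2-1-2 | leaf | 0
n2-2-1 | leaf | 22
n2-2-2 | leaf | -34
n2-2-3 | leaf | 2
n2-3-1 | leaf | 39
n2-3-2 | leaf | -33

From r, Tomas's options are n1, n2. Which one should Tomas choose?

n1-1 (Tomas): max(22, 5) = 22
n1-2 (Tomas): max(14, 35) = 35
n1-3 (Tomas): max(30, -44) = 30
n1-4 (Tomas): max(29, -50) = 29
n1 (Zane): min(22, 35, 30, 29) = 22
n2-1 (Tomas): max(-8, 0) = 0
n2-2 (Tomas): max(22, -34, 2) = 22
n2-3 (Tomas): max(39, -33) = 39
n2 (Zane): min(0, 22, 39) = 0
r (Tomas): max(22, 0) = 22
Tomas at r wants the highest of {n1=22, n2=0}, so chooses n1.

n1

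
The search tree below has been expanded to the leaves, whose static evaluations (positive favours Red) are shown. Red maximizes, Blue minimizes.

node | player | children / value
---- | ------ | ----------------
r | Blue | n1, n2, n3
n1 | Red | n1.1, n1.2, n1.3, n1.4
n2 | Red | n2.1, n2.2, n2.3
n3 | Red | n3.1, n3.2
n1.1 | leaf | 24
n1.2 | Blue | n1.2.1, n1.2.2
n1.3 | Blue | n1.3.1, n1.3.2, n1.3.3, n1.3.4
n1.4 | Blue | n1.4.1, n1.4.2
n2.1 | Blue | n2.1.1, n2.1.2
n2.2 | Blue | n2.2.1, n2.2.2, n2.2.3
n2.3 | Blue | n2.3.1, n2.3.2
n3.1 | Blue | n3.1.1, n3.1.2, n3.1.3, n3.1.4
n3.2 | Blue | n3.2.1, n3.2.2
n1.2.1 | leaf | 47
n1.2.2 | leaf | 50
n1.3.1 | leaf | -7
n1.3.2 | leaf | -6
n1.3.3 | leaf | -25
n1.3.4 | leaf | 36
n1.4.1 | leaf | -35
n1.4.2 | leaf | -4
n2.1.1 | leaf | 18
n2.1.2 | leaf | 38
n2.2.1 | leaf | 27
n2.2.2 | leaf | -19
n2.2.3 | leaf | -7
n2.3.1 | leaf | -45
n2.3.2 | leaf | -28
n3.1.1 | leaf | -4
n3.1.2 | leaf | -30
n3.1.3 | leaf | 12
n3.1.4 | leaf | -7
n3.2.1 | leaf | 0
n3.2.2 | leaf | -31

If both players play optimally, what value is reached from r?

n1.2 (Blue): min(47, 50) = 47
n1.3 (Blue): min(-7, -6, -25, 36) = -25
n1.4 (Blue): min(-35, -4) = -35
n1 (Red): max(24, 47, -25, -35) = 47
n2.1 (Blue): min(18, 38) = 18
n2.2 (Blue): min(27, -19, -7) = -19
n2.3 (Blue): min(-45, -28) = -45
n2 (Red): max(18, -19, -45) = 18
n3.1 (Blue): min(-4, -30, 12, -7) = -30
n3.2 (Blue): min(0, -31) = -31
n3 (Red): max(-30, -31) = -30
r (Blue): min(47, 18, -30) = -30

-30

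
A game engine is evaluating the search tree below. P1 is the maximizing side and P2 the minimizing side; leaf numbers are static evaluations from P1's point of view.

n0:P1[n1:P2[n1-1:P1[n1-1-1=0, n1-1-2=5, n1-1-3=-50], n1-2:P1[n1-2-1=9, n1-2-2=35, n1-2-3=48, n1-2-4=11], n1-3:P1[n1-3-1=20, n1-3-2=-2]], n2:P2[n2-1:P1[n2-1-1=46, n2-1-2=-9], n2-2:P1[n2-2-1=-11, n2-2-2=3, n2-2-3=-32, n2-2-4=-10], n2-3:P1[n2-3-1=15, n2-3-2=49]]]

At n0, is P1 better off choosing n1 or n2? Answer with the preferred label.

n1

n1-1 (P1): max(0, 5, -50) = 5
n1-2 (P1): max(9, 35, 48, 11) = 48
n1-3 (P1): max(20, -2) = 20
n1 (P2): min(5, 48, 20) = 5
n2-1 (P1): max(46, -9) = 46
n2-2 (P1): max(-11, 3, -32, -10) = 3
n2-3 (P1): max(15, 49) = 49
n2 (P2): min(46, 3, 49) = 3
P1 prefers the higher value; n1=5, n2=3. n1 is better since 5 > 3.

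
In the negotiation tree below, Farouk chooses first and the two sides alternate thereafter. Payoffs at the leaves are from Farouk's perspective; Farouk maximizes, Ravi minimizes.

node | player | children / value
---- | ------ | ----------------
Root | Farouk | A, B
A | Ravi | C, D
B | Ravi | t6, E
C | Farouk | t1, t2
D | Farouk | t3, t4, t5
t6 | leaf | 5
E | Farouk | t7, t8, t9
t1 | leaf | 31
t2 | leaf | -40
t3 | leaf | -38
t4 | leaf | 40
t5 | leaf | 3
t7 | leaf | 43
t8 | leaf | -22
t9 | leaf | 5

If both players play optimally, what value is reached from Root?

31

C (Farouk): max(31, -40) = 31
D (Farouk): max(-38, 40, 3) = 40
A (Ravi): min(31, 40) = 31
E (Farouk): max(43, -22, 5) = 43
B (Ravi): min(5, 43) = 5
Root (Farouk): max(31, 5) = 31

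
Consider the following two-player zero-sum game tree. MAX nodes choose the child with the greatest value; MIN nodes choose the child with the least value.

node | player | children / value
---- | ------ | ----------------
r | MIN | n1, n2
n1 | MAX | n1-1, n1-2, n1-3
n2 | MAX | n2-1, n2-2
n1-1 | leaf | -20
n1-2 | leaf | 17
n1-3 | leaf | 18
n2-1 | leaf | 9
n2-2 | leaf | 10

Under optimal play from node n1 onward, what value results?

n1 (MAX): max(-20, 17, 18) = 18

18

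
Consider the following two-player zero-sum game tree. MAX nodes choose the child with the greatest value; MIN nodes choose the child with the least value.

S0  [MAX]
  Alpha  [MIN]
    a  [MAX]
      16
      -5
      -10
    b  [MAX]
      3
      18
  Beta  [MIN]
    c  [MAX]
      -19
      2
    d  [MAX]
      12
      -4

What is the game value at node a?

16

a (MAX): max(16, -5, -10) = 16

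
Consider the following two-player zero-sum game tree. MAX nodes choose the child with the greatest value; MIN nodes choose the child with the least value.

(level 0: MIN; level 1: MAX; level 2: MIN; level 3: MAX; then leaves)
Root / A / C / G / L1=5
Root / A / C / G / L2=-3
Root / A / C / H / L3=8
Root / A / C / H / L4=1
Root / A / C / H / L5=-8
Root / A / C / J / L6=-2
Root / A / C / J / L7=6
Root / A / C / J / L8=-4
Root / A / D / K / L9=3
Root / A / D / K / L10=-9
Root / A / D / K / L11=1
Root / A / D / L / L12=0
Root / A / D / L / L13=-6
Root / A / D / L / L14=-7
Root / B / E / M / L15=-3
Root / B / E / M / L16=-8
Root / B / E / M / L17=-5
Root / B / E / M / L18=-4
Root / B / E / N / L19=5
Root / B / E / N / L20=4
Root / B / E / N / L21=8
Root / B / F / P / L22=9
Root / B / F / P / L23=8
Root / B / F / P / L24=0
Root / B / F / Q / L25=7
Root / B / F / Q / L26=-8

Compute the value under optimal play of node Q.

Q (MAX): max(7, -8) = 7

7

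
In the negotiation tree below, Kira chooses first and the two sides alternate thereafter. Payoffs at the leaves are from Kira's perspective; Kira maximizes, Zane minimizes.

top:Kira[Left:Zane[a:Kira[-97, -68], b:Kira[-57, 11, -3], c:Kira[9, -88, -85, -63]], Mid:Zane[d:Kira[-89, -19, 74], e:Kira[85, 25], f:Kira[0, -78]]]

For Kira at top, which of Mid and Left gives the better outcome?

d (Kira): max(-89, -19, 74) = 74
e (Kira): max(85, 25) = 85
f (Kira): max(0, -78) = 0
Mid (Zane): min(74, 85, 0) = 0
a (Kira): max(-97, -68) = -68
b (Kira): max(-57, 11, -3) = 11
c (Kira): max(9, -88, -85, -63) = 9
Left (Zane): min(-68, 11, 9) = -68
Kira prefers the higher value; Mid=0, Left=-68. Mid is better since 0 > -68.

Mid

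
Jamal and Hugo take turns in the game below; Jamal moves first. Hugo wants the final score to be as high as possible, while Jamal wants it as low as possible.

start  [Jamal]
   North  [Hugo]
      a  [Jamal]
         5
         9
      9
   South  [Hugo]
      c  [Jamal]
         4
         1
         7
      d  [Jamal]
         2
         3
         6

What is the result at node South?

2

c (Jamal): min(4, 1, 7) = 1
d (Jamal): min(2, 3, 6) = 2
South (Hugo): max(1, 2) = 2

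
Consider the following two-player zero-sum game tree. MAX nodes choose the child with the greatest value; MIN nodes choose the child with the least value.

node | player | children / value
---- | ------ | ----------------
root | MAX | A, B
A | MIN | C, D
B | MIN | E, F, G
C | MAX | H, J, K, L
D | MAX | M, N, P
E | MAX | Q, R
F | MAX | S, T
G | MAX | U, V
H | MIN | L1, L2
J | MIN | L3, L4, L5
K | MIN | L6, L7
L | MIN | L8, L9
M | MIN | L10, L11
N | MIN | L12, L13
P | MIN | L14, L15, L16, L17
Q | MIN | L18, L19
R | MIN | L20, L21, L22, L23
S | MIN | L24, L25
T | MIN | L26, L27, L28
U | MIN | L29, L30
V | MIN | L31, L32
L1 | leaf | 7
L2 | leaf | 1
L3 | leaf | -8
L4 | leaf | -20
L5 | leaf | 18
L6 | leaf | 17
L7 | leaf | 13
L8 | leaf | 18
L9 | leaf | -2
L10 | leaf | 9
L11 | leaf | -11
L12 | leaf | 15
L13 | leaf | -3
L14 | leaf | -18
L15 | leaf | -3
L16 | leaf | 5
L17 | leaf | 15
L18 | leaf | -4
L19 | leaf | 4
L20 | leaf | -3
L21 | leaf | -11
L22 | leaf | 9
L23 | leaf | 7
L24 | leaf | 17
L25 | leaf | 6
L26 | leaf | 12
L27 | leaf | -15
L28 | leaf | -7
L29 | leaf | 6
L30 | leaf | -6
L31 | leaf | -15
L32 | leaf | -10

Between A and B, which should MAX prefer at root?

A

H (MIN): min(7, 1) = 1
J (MIN): min(-8, -20, 18) = -20
K (MIN): min(17, 13) = 13
L (MIN): min(18, -2) = -2
C (MAX): max(1, -20, 13, -2) = 13
M (MIN): min(9, -11) = -11
N (MIN): min(15, -3) = -3
P (MIN): min(-18, -3, 5, 15) = -18
D (MAX): max(-11, -3, -18) = -3
A (MIN): min(13, -3) = -3
Q (MIN): min(-4, 4) = -4
R (MIN): min(-3, -11, 9, 7) = -11
E (MAX): max(-4, -11) = -4
S (MIN): min(17, 6) = 6
T (MIN): min(12, -15, -7) = -15
F (MAX): max(6, -15) = 6
U (MIN): min(6, -6) = -6
V (MIN): min(-15, -10) = -15
G (MAX): max(-6, -15) = -6
B (MIN): min(-4, 6, -6) = -6
MAX prefers the higher value; A=-3, B=-6. A is better since -3 > -6.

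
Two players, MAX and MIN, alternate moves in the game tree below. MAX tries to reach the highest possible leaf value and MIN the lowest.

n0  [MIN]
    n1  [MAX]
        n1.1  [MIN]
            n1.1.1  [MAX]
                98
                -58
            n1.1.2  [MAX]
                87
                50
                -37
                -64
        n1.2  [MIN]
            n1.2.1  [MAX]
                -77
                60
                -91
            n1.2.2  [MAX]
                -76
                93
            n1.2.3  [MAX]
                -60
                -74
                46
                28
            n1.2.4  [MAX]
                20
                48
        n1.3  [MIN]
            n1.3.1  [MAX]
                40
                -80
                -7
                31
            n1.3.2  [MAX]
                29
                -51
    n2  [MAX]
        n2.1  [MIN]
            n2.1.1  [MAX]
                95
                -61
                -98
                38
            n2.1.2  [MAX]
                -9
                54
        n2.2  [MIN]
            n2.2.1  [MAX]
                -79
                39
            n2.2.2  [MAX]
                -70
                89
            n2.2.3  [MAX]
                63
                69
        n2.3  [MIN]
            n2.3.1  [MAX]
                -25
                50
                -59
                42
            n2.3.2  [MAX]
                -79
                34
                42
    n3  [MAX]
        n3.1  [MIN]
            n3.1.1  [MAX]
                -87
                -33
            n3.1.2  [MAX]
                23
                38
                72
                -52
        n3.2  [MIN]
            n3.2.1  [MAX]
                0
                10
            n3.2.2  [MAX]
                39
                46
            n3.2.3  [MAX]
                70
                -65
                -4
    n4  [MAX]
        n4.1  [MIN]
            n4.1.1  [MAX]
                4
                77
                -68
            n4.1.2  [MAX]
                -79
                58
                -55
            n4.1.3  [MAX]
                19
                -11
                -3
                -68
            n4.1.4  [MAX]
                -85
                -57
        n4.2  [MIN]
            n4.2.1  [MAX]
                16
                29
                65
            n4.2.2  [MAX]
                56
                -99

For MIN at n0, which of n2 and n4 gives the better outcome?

n2.1.1 (MAX): max(95, -61, -98, 38) = 95
n2.1.2 (MAX): max(-9, 54) = 54
n2.1 (MIN): min(95, 54) = 54
n2.2.1 (MAX): max(-79, 39) = 39
n2.2.2 (MAX): max(-70, 89) = 89
n2.2.3 (MAX): max(63, 69) = 69
n2.2 (MIN): min(39, 89, 69) = 39
n2.3.1 (MAX): max(-25, 50, -59, 42) = 50
n2.3.2 (MAX): max(-79, 34, 42) = 42
n2.3 (MIN): min(50, 42) = 42
n2 (MAX): max(54, 39, 42) = 54
n4.1.1 (MAX): max(4, 77, -68) = 77
n4.1.2 (MAX): max(-79, 58, -55) = 58
n4.1.3 (MAX): max(19, -11, -3, -68) = 19
n4.1.4 (MAX): max(-85, -57) = -57
n4.1 (MIN): min(77, 58, 19, -57) = -57
n4.2.1 (MAX): max(16, 29, 65) = 65
n4.2.2 (MAX): max(56, -99) = 56
n4.2 (MIN): min(65, 56) = 56
n4 (MAX): max(-57, 56) = 56
MIN prefers the lower value; n2=54, n4=56. n2 is better since 54 < 56.

n2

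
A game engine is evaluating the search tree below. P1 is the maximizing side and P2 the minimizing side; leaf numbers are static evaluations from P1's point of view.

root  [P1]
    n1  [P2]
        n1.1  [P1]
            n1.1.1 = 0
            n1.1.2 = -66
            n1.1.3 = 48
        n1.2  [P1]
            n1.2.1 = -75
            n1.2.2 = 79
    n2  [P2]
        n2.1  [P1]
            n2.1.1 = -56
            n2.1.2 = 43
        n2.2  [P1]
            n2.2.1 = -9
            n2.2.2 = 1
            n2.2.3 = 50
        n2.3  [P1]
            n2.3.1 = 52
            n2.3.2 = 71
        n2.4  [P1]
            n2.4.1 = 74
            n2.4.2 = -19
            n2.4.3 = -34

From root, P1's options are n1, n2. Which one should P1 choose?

n1.1 (P1): max(0, -66, 48) = 48
n1.2 (P1): max(-75, 79) = 79
n1 (P2): min(48, 79) = 48
n2.1 (P1): max(-56, 43) = 43
n2.2 (P1): max(-9, 1, 50) = 50
n2.3 (P1): max(52, 71) = 71
n2.4 (P1): max(74, -19, -34) = 74
n2 (P2): min(43, 50, 71, 74) = 43
root (P1): max(48, 43) = 48
P1 at root wants the highest of {n1=48, n2=43}, so chooses n1.

n1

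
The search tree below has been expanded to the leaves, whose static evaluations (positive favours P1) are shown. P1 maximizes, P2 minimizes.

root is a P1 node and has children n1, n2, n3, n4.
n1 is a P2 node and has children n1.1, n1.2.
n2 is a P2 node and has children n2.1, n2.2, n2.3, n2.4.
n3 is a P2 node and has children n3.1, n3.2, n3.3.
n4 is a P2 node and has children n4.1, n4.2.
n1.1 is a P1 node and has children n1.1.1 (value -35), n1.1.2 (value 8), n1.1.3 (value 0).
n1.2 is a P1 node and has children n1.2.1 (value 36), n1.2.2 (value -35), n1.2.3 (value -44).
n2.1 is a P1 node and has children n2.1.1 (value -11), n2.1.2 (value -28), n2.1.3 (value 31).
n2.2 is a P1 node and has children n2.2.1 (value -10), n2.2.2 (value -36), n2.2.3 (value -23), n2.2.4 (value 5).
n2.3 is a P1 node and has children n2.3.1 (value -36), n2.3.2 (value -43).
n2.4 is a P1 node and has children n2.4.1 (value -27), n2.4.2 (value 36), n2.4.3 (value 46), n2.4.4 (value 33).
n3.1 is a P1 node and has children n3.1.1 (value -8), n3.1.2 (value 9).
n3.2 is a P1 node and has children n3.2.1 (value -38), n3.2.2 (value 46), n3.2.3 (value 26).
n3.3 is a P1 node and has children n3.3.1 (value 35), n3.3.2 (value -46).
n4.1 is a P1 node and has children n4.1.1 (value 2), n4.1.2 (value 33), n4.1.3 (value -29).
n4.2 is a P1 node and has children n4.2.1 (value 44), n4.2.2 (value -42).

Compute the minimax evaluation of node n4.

n4.1 (P1): max(2, 33, -29) = 33
n4.2 (P1): max(44, -42) = 44
n4 (P2): min(33, 44) = 33

33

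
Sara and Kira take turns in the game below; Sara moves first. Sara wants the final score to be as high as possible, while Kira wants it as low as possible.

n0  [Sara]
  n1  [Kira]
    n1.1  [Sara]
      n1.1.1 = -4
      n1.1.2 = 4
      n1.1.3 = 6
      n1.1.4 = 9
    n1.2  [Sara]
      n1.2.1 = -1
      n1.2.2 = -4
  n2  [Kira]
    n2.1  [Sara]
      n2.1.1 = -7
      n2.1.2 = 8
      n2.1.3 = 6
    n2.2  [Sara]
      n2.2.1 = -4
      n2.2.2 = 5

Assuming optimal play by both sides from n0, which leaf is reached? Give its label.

n1.1 (Sara): max(-4, 4, 6, 9) = 9
n1.2 (Sara): max(-1, -4) = -1
n1 (Kira): min(9, -1) = -1
n2.1 (Sara): max(-7, 8, 6) = 8
n2.2 (Sara): max(-4, 5) = 5
n2 (Kira): min(8, 5) = 5
n0 (Sara): max(-1, 5) = 5
At n0, Sara picks n2 (highest: 5).
At n2, Kira picks n2.2 (lowest: 5).
At n2.2, Sara picks n2.2.2 (highest: 5).
Terminal value 5.

n2.2.2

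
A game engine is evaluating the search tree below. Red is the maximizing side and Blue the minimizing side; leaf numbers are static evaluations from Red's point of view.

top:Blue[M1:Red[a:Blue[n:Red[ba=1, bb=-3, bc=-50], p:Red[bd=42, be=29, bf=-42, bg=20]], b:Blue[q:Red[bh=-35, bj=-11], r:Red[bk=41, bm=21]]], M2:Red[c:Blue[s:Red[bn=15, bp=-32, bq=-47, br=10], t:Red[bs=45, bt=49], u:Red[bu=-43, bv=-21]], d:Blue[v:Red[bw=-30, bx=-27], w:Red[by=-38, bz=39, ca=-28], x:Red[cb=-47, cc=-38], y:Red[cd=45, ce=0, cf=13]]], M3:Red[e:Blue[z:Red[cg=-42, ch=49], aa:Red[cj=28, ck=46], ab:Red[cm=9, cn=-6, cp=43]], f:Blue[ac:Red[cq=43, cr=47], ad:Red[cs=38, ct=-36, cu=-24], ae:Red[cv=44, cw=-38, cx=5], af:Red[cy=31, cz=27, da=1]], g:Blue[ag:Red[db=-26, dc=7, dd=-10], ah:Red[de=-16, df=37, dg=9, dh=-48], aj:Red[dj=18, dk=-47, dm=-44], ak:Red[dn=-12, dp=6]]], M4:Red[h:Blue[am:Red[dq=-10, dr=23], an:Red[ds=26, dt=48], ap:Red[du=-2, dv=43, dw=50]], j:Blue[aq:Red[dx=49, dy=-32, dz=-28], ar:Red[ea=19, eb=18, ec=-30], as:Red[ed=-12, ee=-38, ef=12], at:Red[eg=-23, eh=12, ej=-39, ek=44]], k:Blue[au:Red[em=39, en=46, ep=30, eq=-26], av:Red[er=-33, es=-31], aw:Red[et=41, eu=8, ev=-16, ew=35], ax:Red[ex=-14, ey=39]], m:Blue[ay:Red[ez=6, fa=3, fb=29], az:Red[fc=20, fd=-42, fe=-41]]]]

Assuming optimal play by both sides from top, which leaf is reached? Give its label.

n (Red): max(1, -3, -50) = 1
p (Red): max(42, 29, -42, 20) = 42
a (Blue): min(1, 42) = 1
q (Red): max(-35, -11) = -11
r (Red): max(41, 21) = 41
b (Blue): min(-11, 41) = -11
M1 (Red): max(1, -11) = 1
s (Red): max(15, -32, -47, 10) = 15
t (Red): max(45, 49) = 49
u (Red): max(-43, -21) = -21
c (Blue): min(15, 49, -21) = -21
v (Red): max(-30, -27) = -27
w (Red): max(-38, 39, -28) = 39
x (Red): max(-47, -38) = -38
y (Red): max(45, 0, 13) = 45
d (Blue): min(-27, 39, -38, 45) = -38
M2 (Red): max(-21, -38) = -21
z (Red): max(-42, 49) = 49
aa (Red): max(28, 46) = 46
ab (Red): max(9, -6, 43) = 43
e (Blue): min(49, 46, 43) = 43
ac (Red): max(43, 47) = 47
ad (Red): max(38, -36, -24) = 38
ae (Red): max(44, -38, 5) = 44
af (Red): max(31, 27, 1) = 31
f (Blue): min(47, 38, 44, 31) = 31
ag (Red): max(-26, 7, -10) = 7
ah (Red): max(-16, 37, 9, -48) = 37
aj (Red): max(18, -47, -44) = 18
ak (Red): max(-12, 6) = 6
g (Blue): min(7, 37, 18, 6) = 6
M3 (Red): max(43, 31, 6) = 43
am (Red): max(-10, 23) = 23
an (Red): max(26, 48) = 48
ap (Red): max(-2, 43, 50) = 50
h (Blue): min(23, 48, 50) = 23
aq (Red): max(49, -32, -28) = 49
ar (Red): max(19, 18, -30) = 19
as (Red): max(-12, -38, 12) = 12
at (Red): max(-23, 12, -39, 44) = 44
j (Blue): min(49, 19, 12, 44) = 12
au (Red): max(39, 46, 30, -26) = 46
av (Red): max(-33, -31) = -31
aw (Red): max(41, 8, -16, 35) = 41
ax (Red): max(-14, 39) = 39
k (Blue): min(46, -31, 41, 39) = -31
ay (Red): max(6, 3, 29) = 29
az (Red): max(20, -42, -41) = 20
m (Blue): min(29, 20) = 20
M4 (Red): max(23, 12, -31, 20) = 23
top (Blue): min(1, -21, 43, 23) = -21
At top, Blue picks M2 (lowest: -21).
At M2, Red picks c (highest: -21).
At c, Blue picks u (lowest: -21).
At u, Red picks bv (highest: -21).
Terminal value -21.

bv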